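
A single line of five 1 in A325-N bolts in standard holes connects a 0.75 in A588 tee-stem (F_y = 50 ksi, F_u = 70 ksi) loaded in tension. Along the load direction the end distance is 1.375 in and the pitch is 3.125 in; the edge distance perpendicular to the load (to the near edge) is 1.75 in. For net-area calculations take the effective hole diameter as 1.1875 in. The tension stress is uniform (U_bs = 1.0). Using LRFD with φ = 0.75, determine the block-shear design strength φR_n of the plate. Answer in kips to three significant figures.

Shear plane L_v = 1.375 + 4·3.125 = 13.88 in; A_gv = 13.88 × 0.75 = 10.41 in².
A_nv = (13.88 − 4.5·1.1875) × 0.75 = 6.398 in².
A_nt = (1.75 − 0.5·1.1875) × 0.75 = 0.8672 in².
0.6 F_u A_nv = 268.7 kips; 0.6 F_y A_gv = 312.2 kips → shear rupture governs the shear term.
R_n = 268.7 + 1.0 × 70 × 0.8672 = 329.4 kips.
Design strength φR_n = 0.75 × 329.4 = 247 kips.

247 kips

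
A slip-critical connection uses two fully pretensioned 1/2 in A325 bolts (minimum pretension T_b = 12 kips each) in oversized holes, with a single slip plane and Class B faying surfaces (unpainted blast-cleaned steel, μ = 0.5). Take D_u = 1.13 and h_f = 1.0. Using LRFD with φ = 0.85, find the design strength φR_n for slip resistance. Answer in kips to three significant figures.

R_n = μ · D_u · h_f · T_b · n_s · n_b = 0.5 × 1.13 × 1.0 × 12 × 1 × 2 = 13.56 kips.
Design strength φR_n = 0.85 × 13.56 = 11.5 kips.

11.5 kips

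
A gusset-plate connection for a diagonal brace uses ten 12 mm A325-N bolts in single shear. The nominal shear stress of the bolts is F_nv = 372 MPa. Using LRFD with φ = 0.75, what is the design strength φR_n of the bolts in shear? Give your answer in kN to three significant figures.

A_b = π × 12² / 4 = 113.1 mm².
R_n = F_nv · A_b · n · n_s = 372 × 113.1 × 10 × 1 / 1000 = 420.7 kN.
Design strength φR_n = 0.75 × 420.7 = 316 kN.

316 kN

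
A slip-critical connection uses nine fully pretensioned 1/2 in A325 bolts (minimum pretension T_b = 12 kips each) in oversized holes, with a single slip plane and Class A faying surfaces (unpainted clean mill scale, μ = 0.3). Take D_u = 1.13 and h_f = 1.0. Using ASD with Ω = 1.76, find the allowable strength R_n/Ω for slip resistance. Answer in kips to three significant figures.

20.8 kips

R_n = μ · D_u · h_f · T_b · n_s · n_b = 0.3 × 1.13 × 1.0 × 12 × 1 × 9 = 36.61 kips.
Allowable strength R_n/Ω = 36.61 / 1.76 = 20.8 kips.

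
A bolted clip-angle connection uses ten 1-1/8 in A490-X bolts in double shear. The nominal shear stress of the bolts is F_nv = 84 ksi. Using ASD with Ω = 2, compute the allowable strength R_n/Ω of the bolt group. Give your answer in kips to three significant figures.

835 kips

A_b = π × 1.125² / 4 = 0.994 in².
R_n = F_nv · A_b · n · n_s = 84 × 0.994 × 10 × 2 = 1670 kips.
Allowable strength R_n/Ω = 1670 / 2 = 835 kips.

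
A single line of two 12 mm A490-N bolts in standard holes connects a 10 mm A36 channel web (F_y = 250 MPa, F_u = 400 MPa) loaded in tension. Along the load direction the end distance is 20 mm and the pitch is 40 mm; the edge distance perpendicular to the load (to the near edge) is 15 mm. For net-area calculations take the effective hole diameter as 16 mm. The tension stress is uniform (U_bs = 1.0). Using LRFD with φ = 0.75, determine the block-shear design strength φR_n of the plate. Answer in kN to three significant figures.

85.8 kN

Shear plane L_v = 20 + 1·40 = 60 mm; A_gv = 60 × 10 = 600 mm².
A_nv = (60 − 1.5·16) × 10 = 360 mm².
A_nt = (15 − 0.5·16) × 10 = 70 mm².
0.6 F_u A_nv = 86.4 kN; 0.6 F_y A_gv = 90 kN → shear rupture governs the shear term.
R_n = 86.4 + 1.0 × 400 × 70 / 1000 = 114.4 kN.
Design strength φR_n = 0.75 × 114.4 = 85.8 kN.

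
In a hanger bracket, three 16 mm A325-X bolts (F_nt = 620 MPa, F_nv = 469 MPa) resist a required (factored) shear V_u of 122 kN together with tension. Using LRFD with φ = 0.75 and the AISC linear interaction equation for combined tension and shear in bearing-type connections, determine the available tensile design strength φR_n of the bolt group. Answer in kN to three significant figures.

203 kN

A_b = π·16²/4 = 201.1 mm²; f_rv = 122 × 1000 / (3 × 201.1) = 202.3 MPa.
F'_nt = 1.3 F_nt − (F_nt / φF_nv) f_rv = 1.3·620 − (620/(0.75·469))·202.3 = 449.5 MPa, capped at F_nt → F'_nt = 449.5 MPa.
R_n = F'_nt · A_b · n = 449.5 × 201.1 × 3 / 1000 = 271.1 kN.
Design strength φR_n = 0.75 × 271.1 = 203 kN.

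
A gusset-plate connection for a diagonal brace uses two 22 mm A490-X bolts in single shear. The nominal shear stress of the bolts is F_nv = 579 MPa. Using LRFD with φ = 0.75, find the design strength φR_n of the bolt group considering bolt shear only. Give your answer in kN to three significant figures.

A_b = π × 22² / 4 = 380.1 mm².
R_n = F_nv · A_b · n · n_s = 579 × 380.1 × 2 × 1 / 1000 = 440.2 kN.
Design strength φR_n = 0.75 × 440.2 = 330 kN.

330 kN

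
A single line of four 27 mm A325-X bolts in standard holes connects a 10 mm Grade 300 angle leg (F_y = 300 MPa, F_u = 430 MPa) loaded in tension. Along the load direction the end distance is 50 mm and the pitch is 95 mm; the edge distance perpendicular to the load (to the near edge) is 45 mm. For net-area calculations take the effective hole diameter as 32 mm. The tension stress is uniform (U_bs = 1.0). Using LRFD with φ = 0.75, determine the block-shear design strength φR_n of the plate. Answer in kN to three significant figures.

525 kN

Shear plane L_v = 50 + 3·95 = 335 mm; A_gv = 335 × 10 = 3350 mm².
A_nv = (335 − 3.5·32) × 10 = 2230 mm².
A_nt = (45 − 0.5·32) × 10 = 290 mm².
0.6 F_u A_nv = 575.3 kN; 0.6 F_y A_gv = 603 kN → shear rupture governs the shear term.
R_n = 575.3 + 1.0 × 430 × 290 / 1000 = 700 kN.
Design strength φR_n = 0.75 × 700 = 525 kN.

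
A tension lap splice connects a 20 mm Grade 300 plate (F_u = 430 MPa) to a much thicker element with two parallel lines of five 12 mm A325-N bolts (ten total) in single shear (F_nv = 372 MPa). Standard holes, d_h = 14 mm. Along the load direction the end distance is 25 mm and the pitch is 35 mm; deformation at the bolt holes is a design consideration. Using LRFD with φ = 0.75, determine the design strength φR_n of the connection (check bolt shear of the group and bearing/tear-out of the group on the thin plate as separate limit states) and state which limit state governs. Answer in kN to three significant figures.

316 kN (bolt shear governs)

Bolt shear: A_b = π·12²/4 = 113.1 mm²; R_n = 372 × 113.1 × 10 × 1 / 1000 = 420.7 kN → 0.75 × 420.7 = 316 kN.
Bearing (1.2 l_c t F_u ≤ 2.4 d t F_u): upper limit = 2.4·12·20·430 / 1000 = 247.7 kN.
  Edge l_c = 25 − 14/2 = 18 → r_n = 185.8 kN; interior l_c = 35 − 14 = 21 → r_n = 216.7 kN.
  R_n,bearing = 2·185.8 + 8·216.7 = 2105 kN → 0.75 × 2105 = 1580 kN.
Bolt shear governs: 316 kN.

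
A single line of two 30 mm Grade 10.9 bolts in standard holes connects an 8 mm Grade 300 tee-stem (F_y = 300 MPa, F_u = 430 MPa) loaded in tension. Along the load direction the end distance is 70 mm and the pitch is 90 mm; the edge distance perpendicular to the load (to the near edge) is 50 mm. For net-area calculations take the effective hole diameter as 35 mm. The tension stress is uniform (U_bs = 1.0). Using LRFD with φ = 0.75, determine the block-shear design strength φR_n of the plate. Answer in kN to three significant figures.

Shear plane L_v = 70 + 1·90 = 160 mm; A_gv = 160 × 8 = 1280 mm².
A_nv = (160 − 1.5·35) × 8 = 860 mm².
A_nt = (50 − 0.5·35) × 8 = 260 mm².
0.6 F_u A_nv = 221.9 kN; 0.6 F_y A_gv = 230.4 kN → shear rupture governs the shear term.
R_n = 221.9 + 1.0 × 430 × 260 / 1000 = 333.7 kN.
Design strength φR_n = 0.75 × 333.7 = 250 kN.

250 kN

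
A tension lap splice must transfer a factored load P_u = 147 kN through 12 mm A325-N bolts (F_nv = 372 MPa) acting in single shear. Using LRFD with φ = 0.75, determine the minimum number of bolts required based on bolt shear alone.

5 bolts

A_b = π·12²/4 = 113.1 mm².
Per-bolt design strength φR_n = 0.75 × 372 × 113.1 × 1 / 1000 = 31.55 kN.
n ≥ 147 / 31.55 = 4.659 → use 5 bolts.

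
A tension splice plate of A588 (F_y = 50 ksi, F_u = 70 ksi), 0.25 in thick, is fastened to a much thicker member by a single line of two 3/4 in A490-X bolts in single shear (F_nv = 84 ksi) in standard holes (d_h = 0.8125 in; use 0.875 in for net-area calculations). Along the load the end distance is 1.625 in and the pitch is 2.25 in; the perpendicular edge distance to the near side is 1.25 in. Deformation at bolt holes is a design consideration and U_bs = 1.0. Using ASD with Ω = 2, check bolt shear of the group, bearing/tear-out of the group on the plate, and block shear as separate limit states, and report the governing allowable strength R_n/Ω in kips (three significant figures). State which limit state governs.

20.6 kips (block shear governs)

Bolt shear: A_b = π·0.75²/4 = 0.4418 in²; R_n = 84 × 0.4418 × 2 × 1 = 74.22 kips → 74.22 / 2 = 37.1 kips.
Bearing: edge l_c = 1.219, r_n = 25.59 kips; interior l_c = 1.438, r_n = 30.19 kips; R_n = 25.59 + 1·30.19 = 55.78 kips → 27.9 kips.
Block shear: A_gv = 0.9688, A_nv = 0.6406, A_nt = 0.2031 in²; R_n = min(0.6F_uA_nv, 0.6F_yA_gv) + U_bs·F_u·A_nt = 41.12 kips → 20.6 kips.
Block shear governs: 20.6 kips.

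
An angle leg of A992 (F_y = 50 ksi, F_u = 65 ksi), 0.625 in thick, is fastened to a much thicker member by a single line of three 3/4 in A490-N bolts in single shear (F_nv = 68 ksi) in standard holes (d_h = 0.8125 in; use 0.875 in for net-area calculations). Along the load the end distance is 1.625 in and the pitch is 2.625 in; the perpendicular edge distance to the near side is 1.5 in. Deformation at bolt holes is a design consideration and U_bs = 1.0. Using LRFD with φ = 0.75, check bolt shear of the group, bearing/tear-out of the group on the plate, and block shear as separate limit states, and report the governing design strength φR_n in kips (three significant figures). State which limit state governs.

Bolt shear: A_b = π·0.75²/4 = 0.4418 in²; R_n = 68 × 0.4418 × 3 × 1 = 90.12 kips → 0.75 × 90.12 = 67.6 kips.
Bearing: edge l_c = 1.219, r_n = 59.41 kips; interior l_c = 1.812, r_n = 73.12 kips; R_n = 59.41 + 2·73.12 = 205.7 kips → 154 kips.
Block shear: A_gv = 4.297, A_nv = 2.93, A_nt = 0.6641 in²; R_n = min(0.6F_uA_nv, 0.6F_yA_gv) + U_bs·F_u·A_nt = 157.4 kips → 118 kips.
Bolt shear governs: 67.6 kips.

67.6 kips (bolt shear governs)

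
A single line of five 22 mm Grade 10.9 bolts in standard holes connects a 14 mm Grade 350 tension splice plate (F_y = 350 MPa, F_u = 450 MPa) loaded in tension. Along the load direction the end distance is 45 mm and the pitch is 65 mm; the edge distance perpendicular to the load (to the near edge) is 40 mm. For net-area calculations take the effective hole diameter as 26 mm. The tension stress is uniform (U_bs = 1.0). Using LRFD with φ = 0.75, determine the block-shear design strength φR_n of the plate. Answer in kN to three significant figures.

661 kN

Shear plane L_v = 45 + 4·65 = 305 mm; A_gv = 305 × 14 = 4270 mm².
A_nv = (305 − 4.5·26) × 14 = 2632 mm².
A_nt = (40 − 0.5·26) × 14 = 378 mm².
0.6 F_u A_nv = 710.6 kN; 0.6 F_y A_gv = 896.7 kN → shear rupture governs the shear term.
R_n = 710.6 + 1.0 × 450 × 378 / 1000 = 880.7 kN.
Design strength φR_n = 0.75 × 880.7 = 661 kN.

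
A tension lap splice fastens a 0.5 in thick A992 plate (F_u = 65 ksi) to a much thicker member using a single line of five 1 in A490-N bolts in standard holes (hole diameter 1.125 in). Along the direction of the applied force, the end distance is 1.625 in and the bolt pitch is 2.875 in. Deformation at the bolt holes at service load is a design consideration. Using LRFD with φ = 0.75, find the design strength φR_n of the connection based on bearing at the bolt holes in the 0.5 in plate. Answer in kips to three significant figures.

236 kips

Per bolt r_n = 1.2 l_c t F_u ≤ 2.4 d t F_u; upper limit = 2.4 × 1 × 0.5 × 65 = 78 kips.
Edge bolt: l_c = 1.625 − 1.125/2 = 1.062 in → 1.2 × 1.062 × 0.5 × 65 = 41.44 → r_n = 41.44 kips.
Interior bolts: l_c = 2.875 − 1.125 = 1.75 in → 1.2 × 1.75 × 0.5 × 65 = 68.25 → r_n = 68.25 kips.
R_n = 1 × 41.44 + 4 × 68.25 = 314.4 kips.
Design strength φR_n = 0.75 × 314.4 = 236 kips.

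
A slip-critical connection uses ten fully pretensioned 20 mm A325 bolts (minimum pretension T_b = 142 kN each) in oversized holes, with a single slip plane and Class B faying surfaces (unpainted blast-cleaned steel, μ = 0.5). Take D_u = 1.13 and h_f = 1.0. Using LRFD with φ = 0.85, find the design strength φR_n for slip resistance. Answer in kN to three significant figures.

R_n = μ · D_u · h_f · T_b · n_s · n_b = 0.5 × 1.13 × 1.0 × 142 × 1 × 10 = 802.3 kN.
Design strength φR_n = 0.85 × 802.3 = 682 kN.

682 kN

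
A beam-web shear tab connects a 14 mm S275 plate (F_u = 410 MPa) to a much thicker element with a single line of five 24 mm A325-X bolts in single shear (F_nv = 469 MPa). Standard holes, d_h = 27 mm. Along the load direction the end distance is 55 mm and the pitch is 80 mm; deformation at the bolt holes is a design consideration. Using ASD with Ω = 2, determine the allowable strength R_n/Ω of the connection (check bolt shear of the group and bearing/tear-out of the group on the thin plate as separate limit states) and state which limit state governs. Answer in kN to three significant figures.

Bolt shear: A_b = π·24²/4 = 452.4 mm²; R_n = 469 × 452.4 × 5 × 1 / 1000 = 1061 kN → 1061 / 2 = 530 kN.
Bearing (1.2 l_c t F_u ≤ 2.4 d t F_u): upper limit = 2.4·24·14·410 / 1000 = 330.6 kN.
  Edge l_c = 55 − 27/2 = 41.5 → r_n = 285.9 kN; interior l_c = 80 − 27 = 53 → r_n = 330.6 kN.
  R_n,bearing = 1·285.9 + 4·330.6 = 1608 kN → 1608 / 2 = 804 kN.
Bolt shear governs: 530 kN.

530 kN (bolt shear governs)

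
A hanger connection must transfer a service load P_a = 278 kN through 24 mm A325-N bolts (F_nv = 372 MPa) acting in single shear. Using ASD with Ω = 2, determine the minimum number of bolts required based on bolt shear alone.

A_b = π·24²/4 = 452.4 mm².
Per-bolt allowable strength R_n/Ω = 372 × 452.4 × 1 / 1000 / 2 = 84.14 kN.
n ≥ 278 / 84.14 = 3.304 → use 4 bolts.

4 bolts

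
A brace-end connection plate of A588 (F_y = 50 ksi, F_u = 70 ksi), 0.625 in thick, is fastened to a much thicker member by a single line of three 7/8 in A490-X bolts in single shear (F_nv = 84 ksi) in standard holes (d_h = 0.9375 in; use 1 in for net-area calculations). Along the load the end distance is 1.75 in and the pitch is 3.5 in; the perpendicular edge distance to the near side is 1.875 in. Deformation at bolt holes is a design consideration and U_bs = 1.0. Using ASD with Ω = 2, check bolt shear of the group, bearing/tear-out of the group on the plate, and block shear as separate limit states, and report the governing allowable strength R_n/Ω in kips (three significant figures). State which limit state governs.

Bolt shear: A_b = π·0.875²/4 = 0.6013 in²; R_n = 84 × 0.6013 × 3 × 1 = 151.5 kips → 151.5 / 2 = 75.8 kips.
Bearing: edge l_c = 1.281, r_n = 67.27 kips; interior l_c = 2.562, r_n = 91.88 kips; R_n = 67.27 + 2·91.88 = 251 kips → 126 kips.
Block shear: A_gv = 5.469, A_nv = 3.906, A_nt = 0.8594 in²; R_n = min(0.6F_uA_nv, 0.6F_yA_gv) + U_bs·F_u·A_nt = 224.2 kips → 112 kips.
Bolt shear governs: 75.8 kips.

75.8 kips (bolt shear governs)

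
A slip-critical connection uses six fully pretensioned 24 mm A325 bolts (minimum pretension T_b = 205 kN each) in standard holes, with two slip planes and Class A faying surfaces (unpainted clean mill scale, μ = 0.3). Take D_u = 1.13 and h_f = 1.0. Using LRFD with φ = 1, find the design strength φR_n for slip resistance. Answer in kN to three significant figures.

R_n = μ · D_u · h_f · T_b · n_s · n_b = 0.3 × 1.13 × 1.0 × 205 × 2 × 6 = 833.9 kN.
Design strength φR_n = 1 × 833.9 = 834 kN.

834 kN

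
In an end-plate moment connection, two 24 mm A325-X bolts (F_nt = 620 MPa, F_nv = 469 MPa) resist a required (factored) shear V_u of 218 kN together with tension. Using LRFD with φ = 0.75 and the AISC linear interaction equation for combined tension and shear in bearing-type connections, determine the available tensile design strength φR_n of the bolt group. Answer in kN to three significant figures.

A_b = π·24²/4 = 452.4 mm²; f_rv = 218 × 1000 / (2 × 452.4) = 240.9 MPa.
F'_nt = 1.3 F_nt − (F_nt / φF_nv) f_rv = 1.3·620 − (620/(0.75·469))·240.9 = 381.3 MPa, capped at F_nt → F'_nt = 381.3 MPa.
R_n = F'_nt · A_b · n = 381.3 × 452.4 × 2 / 1000 = 345 kN.
Design strength φR_n = 0.75 × 345 = 259 kN.

259 kN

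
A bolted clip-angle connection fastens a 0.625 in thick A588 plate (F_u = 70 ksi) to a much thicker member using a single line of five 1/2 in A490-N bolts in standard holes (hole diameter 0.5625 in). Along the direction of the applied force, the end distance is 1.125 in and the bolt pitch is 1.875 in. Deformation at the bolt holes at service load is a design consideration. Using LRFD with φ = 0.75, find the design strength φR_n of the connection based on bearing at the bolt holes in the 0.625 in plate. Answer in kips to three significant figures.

191 kips

Per bolt r_n = 1.2 l_c t F_u ≤ 2.4 d t F_u; upper limit = 2.4 × 0.5 × 0.625 × 70 = 52.5 kips.
Edge bolt: l_c = 1.125 − 0.5625/2 = 0.8438 in → 1.2 × 0.8438 × 0.625 × 70 = 44.3 → r_n = 44.3 kips.
Interior bolts: l_c = 1.875 − 0.5625 = 1.312 in → 1.2 × 1.312 × 0.625 × 70 = 68.91 → r_n = 52.5 kips.
R_n = 1 × 44.3 + 4 × 52.5 = 254.3 kips.
Design strength φR_n = 0.75 × 254.3 = 191 kips.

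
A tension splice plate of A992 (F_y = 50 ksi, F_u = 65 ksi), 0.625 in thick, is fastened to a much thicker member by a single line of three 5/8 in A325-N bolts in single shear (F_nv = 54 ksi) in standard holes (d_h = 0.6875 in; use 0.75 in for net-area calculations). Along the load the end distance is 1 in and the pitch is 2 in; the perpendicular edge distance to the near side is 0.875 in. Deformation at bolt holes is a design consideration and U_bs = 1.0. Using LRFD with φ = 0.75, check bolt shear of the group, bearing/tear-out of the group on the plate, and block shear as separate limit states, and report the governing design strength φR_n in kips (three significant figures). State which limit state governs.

37.3 kips (bolt shear governs)

Bolt shear: A_b = π·0.625²/4 = 0.3068 in²; R_n = 54 × 0.3068 × 3 × 1 = 49.7 kips → 0.75 × 49.7 = 37.3 kips.
Bearing: edge l_c = 0.6562, r_n = 31.99 kips; interior l_c = 1.312, r_n = 60.94 kips; R_n = 31.99 + 2·60.94 = 153.9 kips → 115 kips.
Block shear: A_gv = 3.125, A_nv = 1.953, A_nt = 0.3125 in²; R_n = min(0.6F_uA_nv, 0.6F_yA_gv) + U_bs·F_u·A_nt = 96.48 kips → 72.4 kips.
Bolt shear governs: 37.3 kips.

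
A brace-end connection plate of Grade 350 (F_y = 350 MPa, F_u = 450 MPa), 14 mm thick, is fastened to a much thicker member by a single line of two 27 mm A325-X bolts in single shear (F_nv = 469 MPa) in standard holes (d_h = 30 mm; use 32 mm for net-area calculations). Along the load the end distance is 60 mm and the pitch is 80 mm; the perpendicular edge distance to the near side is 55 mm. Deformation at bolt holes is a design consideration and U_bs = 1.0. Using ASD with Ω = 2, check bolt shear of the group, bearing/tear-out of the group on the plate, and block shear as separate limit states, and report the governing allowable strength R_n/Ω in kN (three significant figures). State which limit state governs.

269 kN (bolt shear governs)

Bolt shear: A_b = π·27²/4 = 572.6 mm²; R_n = 469 × 572.6 × 2 × 1 / 1000 = 537.1 kN → 537.1 / 2 = 269 kN.
Bearing: edge l_c = 45, r_n = 340.2 kN; interior l_c = 50, r_n = 378 kN; R_n = 340.2 + 1·378 = 718.2 kN → 359 kN.
Block shear: A_gv = 1960, A_nv = 1288, A_nt = 546 mm²; R_n = min(0.6F_uA_nv, 0.6F_yA_gv) + U_bs·F_u·A_nt = 593.5 kN → 297 kN.
Bolt shear governs: 269 kN.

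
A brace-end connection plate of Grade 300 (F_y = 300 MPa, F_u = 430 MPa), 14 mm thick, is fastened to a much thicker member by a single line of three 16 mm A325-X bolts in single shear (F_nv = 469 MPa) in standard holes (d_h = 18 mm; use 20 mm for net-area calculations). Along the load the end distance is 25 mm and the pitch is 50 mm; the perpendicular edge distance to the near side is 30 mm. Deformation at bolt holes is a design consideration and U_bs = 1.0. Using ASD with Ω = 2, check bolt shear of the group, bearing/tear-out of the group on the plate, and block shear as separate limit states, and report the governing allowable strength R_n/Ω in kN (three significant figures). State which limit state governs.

141 kN (bolt shear governs)

Bolt shear: A_b = π·16²/4 = 201.1 mm²; R_n = 469 × 201.1 × 3 × 1 / 1000 = 282.9 kN → 282.9 / 2 = 141 kN.
Bearing: edge l_c = 16, r_n = 115.6 kN; interior l_c = 32, r_n = 231.2 kN; R_n = 115.6 + 2·231.2 = 577.9 kN → 289 kN.
Block shear: A_gv = 1750, A_nv = 1050, A_nt = 280 mm²; R_n = min(0.6F_uA_nv, 0.6F_yA_gv) + U_bs·F_u·A_nt = 391.3 kN → 196 kN.
Bolt shear governs: 141 kN.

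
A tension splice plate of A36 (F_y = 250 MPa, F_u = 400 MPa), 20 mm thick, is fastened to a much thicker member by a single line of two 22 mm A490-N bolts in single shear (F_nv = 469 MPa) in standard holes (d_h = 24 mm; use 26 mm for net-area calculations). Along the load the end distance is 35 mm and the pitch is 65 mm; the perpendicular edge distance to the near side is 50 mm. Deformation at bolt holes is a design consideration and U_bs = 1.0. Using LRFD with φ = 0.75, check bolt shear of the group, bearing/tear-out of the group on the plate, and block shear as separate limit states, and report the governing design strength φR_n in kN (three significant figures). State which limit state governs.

Bolt shear: A_b = π·22²/4 = 380.1 mm²; R_n = 469 × 380.1 × 2 × 1 / 1000 = 356.6 kN → 0.75 × 356.6 = 267 kN.
Bearing: edge l_c = 23, r_n = 220.8 kN; interior l_c = 41, r_n = 393.6 kN; R_n = 220.8 + 1·393.6 = 614.4 kN → 461 kN.
Block shear: A_gv = 2000, A_nv = 1220, A_nt = 740 mm²; R_n = min(0.6F_uA_nv, 0.6F_yA_gv) + U_bs·F_u·A_nt = 588.8 kN → 442 kN.
Bolt shear governs: 267 kN.

267 kN (bolt shear governs)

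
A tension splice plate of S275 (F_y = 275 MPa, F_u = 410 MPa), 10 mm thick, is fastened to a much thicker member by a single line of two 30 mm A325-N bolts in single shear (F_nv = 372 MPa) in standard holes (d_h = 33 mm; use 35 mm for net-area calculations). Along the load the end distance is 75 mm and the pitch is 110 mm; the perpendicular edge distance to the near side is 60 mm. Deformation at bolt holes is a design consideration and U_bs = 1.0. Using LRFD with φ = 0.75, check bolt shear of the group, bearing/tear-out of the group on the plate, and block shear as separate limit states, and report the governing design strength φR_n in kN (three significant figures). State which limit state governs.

Bolt shear: A_b = π·30²/4 = 706.9 mm²; R_n = 372 × 706.9 × 2 × 1 / 1000 = 525.9 kN → 0.75 × 525.9 = 394 kN.
Bearing: edge l_c = 58.5, r_n = 287.8 kN; interior l_c = 77, r_n = 295.2 kN; R_n = 287.8 + 1·295.2 = 583 kN → 437 kN.
Block shear: A_gv = 1850, A_nv = 1325, A_nt = 425 mm²; R_n = min(0.6F_uA_nv, 0.6F_yA_gv) + U_bs·F_u·A_nt = 479.5 kN → 360 kN.
Block shear governs: 360 kN.

360 kN (block shear governs)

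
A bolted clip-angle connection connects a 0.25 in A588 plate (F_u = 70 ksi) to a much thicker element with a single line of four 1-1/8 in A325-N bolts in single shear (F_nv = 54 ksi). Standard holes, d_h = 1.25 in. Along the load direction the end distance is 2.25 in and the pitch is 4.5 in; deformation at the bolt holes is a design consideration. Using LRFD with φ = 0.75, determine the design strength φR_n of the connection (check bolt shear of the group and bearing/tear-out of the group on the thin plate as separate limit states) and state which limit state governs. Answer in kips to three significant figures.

132 kips (bearing governs)

Bolt shear: A_b = π·1.125²/4 = 0.994 in²; R_n = 54 × 0.994 × 4 × 1 = 214.7 kips → 0.75 × 214.7 = 161 kips.
Bearing (1.2 l_c t F_u ≤ 2.4 d t F_u): upper limit = 2.4·1.125·0.25·70 = 47.25 kips.
  Edge l_c = 2.25 − 1.25/2 = 1.625 → r_n = 34.12 kips; interior l_c = 4.5 − 1.25 = 3.25 → r_n = 47.25 kips.
  R_n,bearing = 1·34.12 + 3·47.25 = 175.9 kips → 0.75 × 175.9 = 132 kips.
Bearing governs: 132 kips.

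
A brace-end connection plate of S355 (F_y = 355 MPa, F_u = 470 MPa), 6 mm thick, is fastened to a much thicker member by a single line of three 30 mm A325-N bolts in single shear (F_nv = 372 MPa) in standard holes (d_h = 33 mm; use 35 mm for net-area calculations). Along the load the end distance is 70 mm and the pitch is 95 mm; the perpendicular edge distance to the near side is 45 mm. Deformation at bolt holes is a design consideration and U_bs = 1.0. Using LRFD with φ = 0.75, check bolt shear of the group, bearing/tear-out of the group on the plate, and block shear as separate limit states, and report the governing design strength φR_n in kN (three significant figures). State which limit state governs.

Bolt shear: A_b = π·30²/4 = 706.9 mm²; R_n = 372 × 706.9 × 3 × 1 / 1000 = 788.9 kN → 0.75 × 788.9 = 592 kN.
Bearing: edge l_c = 53.5, r_n = 181 kN; interior l_c = 62, r_n = 203 kN; R_n = 181 + 2·203 = 587.1 kN → 440 kN.
Block shear: A_gv = 1560, A_nv = 1035, A_nt = 165 mm²; R_n = min(0.6F_uA_nv, 0.6F_yA_gv) + U_bs·F_u·A_nt = 369.4 kN → 277 kN.
Block shear governs: 277 kN.

277 kN (block shear governs)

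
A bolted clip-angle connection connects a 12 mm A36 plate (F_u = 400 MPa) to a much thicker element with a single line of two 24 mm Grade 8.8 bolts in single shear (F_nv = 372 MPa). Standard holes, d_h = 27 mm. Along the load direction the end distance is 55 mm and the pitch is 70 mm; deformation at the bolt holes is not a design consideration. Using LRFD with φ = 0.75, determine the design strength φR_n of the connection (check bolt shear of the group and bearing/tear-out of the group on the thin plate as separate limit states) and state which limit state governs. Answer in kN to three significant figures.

252 kN (bolt shear governs)

Bolt shear: A_b = π·24²/4 = 452.4 mm²; R_n = 372 × 452.4 × 2 × 1 / 1000 = 336.6 kN → 0.75 × 336.6 = 252 kN.
Bearing (1.5 l_c t F_u ≤ 3.0 d t F_u): upper limit = 3.0·24·12·400 / 1000 = 345.6 kN.
  Edge l_c = 55 − 27/2 = 41.5 → r_n = 298.8 kN; interior l_c = 70 − 27 = 43 → r_n = 309.6 kN.
  R_n,bearing = 1·298.8 + 1·309.6 = 608.4 kN → 0.75 × 608.4 = 456 kN.
Bolt shear governs: 252 kN.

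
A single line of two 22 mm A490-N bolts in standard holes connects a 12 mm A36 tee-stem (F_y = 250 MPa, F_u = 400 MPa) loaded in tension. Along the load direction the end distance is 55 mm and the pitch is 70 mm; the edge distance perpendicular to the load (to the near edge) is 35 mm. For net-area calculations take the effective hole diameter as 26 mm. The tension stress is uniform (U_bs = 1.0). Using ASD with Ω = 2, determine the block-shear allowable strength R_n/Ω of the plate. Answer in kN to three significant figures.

165 kN

Shear plane L_v = 55 + 1·70 = 125 mm; A_gv = 125 × 12 = 1500 mm².
A_nv = (125 − 1.5·26) × 12 = 1032 mm².
A_nt = (35 − 0.5·26) × 12 = 264 mm².
0.6 F_u A_nv = 247.7 kN; 0.6 F_y A_gv = 225 kN → shear yielding governs the shear term.
R_n = 225 + 1.0 × 400 × 264 / 1000 = 330.6 kN.
Allowable strength R_n/Ω = 330.6 / 2 = 165 kN.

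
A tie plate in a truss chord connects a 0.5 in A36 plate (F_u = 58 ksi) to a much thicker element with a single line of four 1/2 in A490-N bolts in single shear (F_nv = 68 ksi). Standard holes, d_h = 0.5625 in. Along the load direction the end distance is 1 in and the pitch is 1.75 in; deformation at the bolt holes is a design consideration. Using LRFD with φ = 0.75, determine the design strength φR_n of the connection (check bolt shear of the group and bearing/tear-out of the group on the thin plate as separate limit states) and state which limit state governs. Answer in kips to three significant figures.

40.1 kips (bolt shear governs)

Bolt shear: A_b = π·0.5²/4 = 0.1963 in²; R_n = 68 × 0.1963 × 4 × 1 = 53.41 kips → 0.75 × 53.41 = 40.1 kips.
Bearing (1.2 l_c t F_u ≤ 2.4 d t F_u): upper limit = 2.4·0.5·0.5·58 = 34.8 kips.
  Edge l_c = 1 − 0.5625/2 = 0.7188 → r_n = 25.01 kips; interior l_c = 1.75 − 0.5625 = 1.188 → r_n = 34.8 kips.
  R_n,bearing = 1·25.01 + 3·34.8 = 129.4 kips → 0.75 × 129.4 = 97.1 kips.
Bolt shear governs: 40.1 kips.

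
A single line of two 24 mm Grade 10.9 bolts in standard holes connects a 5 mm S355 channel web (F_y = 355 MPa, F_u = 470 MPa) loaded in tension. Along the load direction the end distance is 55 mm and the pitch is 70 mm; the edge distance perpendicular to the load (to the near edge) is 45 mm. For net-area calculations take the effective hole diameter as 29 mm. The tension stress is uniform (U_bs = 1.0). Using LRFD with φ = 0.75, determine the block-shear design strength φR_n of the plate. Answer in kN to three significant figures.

140 kN

Shear plane L_v = 55 + 1·70 = 125 mm; A_gv = 125 × 5 = 625 mm².
A_nv = (125 − 1.5·29) × 5 = 407.5 mm².
A_nt = (45 − 0.5·29) × 5 = 152.5 mm².
0.6 F_u A_nv = 114.9 kN; 0.6 F_y A_gv = 133.1 kN → shear rupture governs the shear term.
R_n = 114.9 + 1.0 × 470 × 152.5 / 1000 = 186.6 kN.
Design strength φR_n = 0.75 × 186.6 = 140 kN.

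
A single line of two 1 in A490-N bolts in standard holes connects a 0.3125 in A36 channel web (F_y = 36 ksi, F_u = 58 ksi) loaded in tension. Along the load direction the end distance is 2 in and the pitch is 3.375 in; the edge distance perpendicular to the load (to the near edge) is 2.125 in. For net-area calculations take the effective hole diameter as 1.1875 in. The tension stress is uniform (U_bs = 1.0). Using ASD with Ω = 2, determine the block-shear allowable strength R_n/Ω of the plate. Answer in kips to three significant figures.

32 kips

Shear plane L_v = 2 + 1·3.375 = 5.375 in; A_gv = 5.375 × 0.3125 = 1.68 in².
A_nv = (5.375 − 1.5·1.1875) × 0.3125 = 1.123 in².
A_nt = (2.125 − 0.5·1.1875) × 0.3125 = 0.4785 in².
0.6 F_u A_nv = 39.08 kips; 0.6 F_y A_gv = 36.28 kips → shear yielding governs the shear term.
R_n = 36.28 + 1.0 × 58 × 0.4785 = 64.04 kips.
Allowable strength R_n/Ω = 64.04 / 2 = 32 kips.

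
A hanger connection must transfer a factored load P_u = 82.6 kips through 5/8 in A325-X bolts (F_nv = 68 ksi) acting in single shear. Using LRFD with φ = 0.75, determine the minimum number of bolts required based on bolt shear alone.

A_b = π·0.625²/4 = 0.3068 in².
Per-bolt design strength φR_n = 0.75 × 68 × 0.3068 × 1 = 15.65 kips.
n ≥ 82.6 / 15.65 = 5.279 → use 6 bolts.

6 bolts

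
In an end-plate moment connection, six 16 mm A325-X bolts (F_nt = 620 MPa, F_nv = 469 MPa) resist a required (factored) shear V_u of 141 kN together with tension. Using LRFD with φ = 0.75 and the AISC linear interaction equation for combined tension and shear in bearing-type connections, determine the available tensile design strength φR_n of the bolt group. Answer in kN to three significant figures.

A_b = π·16²/4 = 201.1 mm²; f_rv = 141 × 1000 / (6 × 201.1) = 116.9 MPa.
F'_nt = 1.3 F_nt − (F_nt / φF_nv) f_rv = 1.3·620 − (620/(0.75·469))·116.9 = 600 MPa, capped at F_nt → F'_nt = 600 MPa.
R_n = F'_nt · A_b · n = 600 × 201.1 × 6 / 1000 = 723.8 kN.
Design strength φR_n = 0.75 × 723.8 = 543 kN.

543 kN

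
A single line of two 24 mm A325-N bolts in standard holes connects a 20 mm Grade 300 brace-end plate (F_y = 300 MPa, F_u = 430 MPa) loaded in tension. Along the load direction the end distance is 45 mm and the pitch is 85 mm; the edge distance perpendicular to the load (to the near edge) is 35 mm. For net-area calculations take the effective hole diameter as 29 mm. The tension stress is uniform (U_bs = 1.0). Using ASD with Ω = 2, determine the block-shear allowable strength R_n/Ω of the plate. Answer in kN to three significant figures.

311 kN

Shear plane L_v = 45 + 1·85 = 130 mm; A_gv = 130 × 20 = 2600 mm².
A_nv = (130 − 1.5·29) × 20 = 1730 mm².
A_nt = (35 − 0.5·29) × 20 = 410 mm².
0.6 F_u A_nv = 446.3 kN; 0.6 F_y A_gv = 468 kN → shear rupture governs the shear term.
R_n = 446.3 + 1.0 × 430 × 410 / 1000 = 622.6 kN.
Allowable strength R_n/Ω = 622.6 / 2 = 311 kN.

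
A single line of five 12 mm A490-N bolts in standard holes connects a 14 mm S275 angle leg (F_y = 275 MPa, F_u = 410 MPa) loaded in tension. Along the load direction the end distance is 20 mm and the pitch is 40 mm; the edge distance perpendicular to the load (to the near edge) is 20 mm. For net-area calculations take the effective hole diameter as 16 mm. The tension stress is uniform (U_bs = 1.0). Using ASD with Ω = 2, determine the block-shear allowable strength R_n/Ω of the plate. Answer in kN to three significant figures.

Shear plane L_v = 20 + 4·40 = 180 mm; A_gv = 180 × 14 = 2520 mm².
A_nv = (180 − 4.5·16) × 14 = 1512 mm².
A_nt = (20 − 0.5·16) × 14 = 168 mm².
0.6 F_u A_nv = 372 kN; 0.6 F_y A_gv = 415.8 kN → shear rupture governs the shear term.
R_n = 372 + 1.0 × 410 × 168 / 1000 = 440.8 kN.
Allowable strength R_n/Ω = 440.8 / 2 = 220 kN.

220 kN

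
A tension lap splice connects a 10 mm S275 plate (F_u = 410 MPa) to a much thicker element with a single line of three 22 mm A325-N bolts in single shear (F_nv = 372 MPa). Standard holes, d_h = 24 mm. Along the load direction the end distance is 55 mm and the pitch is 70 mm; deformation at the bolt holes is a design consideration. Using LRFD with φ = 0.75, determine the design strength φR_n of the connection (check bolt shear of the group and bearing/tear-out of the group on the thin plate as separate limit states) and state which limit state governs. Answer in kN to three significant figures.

318 kN (bolt shear governs)

Bolt shear: A_b = π·22²/4 = 380.1 mm²; R_n = 372 × 380.1 × 3 × 1 / 1000 = 424.2 kN → 0.75 × 424.2 = 318 kN.
Bearing (1.2 l_c t F_u ≤ 2.4 d t F_u): upper limit = 2.4·22·10·410 / 1000 = 216.5 kN.
  Edge l_c = 55 − 24/2 = 43 → r_n = 211.6 kN; interior l_c = 70 − 24 = 46 → r_n = 216.5 kN.
  R_n,bearing = 1·211.6 + 2·216.5 = 644.5 kN → 0.75 × 644.5 = 483 kN.
Bolt shear governs: 318 kN.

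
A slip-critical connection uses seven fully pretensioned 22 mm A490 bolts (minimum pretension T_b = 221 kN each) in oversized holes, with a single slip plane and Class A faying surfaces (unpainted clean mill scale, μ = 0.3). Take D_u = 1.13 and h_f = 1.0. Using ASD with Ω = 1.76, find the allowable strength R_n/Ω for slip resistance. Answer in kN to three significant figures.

298 kN

R_n = μ · D_u · h_f · T_b · n_s · n_b = 0.3 × 1.13 × 1.0 × 221 × 1 × 7 = 524.4 kN.
Allowable strength R_n/Ω = 524.4 / 1.76 = 298 kN.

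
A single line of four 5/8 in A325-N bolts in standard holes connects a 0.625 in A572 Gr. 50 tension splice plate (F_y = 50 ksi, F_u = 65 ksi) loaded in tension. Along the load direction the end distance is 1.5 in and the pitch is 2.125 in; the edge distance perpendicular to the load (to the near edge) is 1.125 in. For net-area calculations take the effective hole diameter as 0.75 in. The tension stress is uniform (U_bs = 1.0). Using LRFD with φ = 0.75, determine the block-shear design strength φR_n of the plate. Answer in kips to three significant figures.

119 kips

Shear plane L_v = 1.5 + 3·2.125 = 7.875 in; A_gv = 7.875 × 0.625 = 4.922 in².
A_nv = (7.875 − 3.5·0.75) × 0.625 = 3.281 in².
A_nt = (1.125 − 0.5·0.75) × 0.625 = 0.4688 in².
0.6 F_u A_nv = 128 kips; 0.6 F_y A_gv = 147.7 kips → shear rupture governs the shear term.
R_n = 128 + 1.0 × 65 × 0.4688 = 158.4 kips.
Design strength φR_n = 0.75 × 158.4 = 119 kips.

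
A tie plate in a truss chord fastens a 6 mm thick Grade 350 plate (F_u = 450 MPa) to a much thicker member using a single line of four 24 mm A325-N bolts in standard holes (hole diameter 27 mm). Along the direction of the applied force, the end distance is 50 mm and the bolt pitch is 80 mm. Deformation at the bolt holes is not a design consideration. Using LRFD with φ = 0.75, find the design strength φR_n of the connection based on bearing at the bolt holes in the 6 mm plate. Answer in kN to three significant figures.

548 kN

Per bolt r_n = 1.5 l_c t F_u ≤ 3.0 d t F_u; upper limit = 3.0 × 24 × 6 × 450 / 1000 = 194.4 kN.
Edge bolt: l_c = 50 − 27/2 = 36.5 mm → 1.5 × 36.5 × 6 × 450 / 1000 = 147.8 → r_n = 147.8 kN.
Interior bolts: l_c = 80 − 27 = 53 mm → 1.5 × 53 × 6 × 450 / 1000 = 214.7 → r_n = 194.4 kN.
R_n = 1 × 147.8 + 3 × 194.4 = 731 kN.
Design strength φR_n = 0.75 × 731 = 548 kN.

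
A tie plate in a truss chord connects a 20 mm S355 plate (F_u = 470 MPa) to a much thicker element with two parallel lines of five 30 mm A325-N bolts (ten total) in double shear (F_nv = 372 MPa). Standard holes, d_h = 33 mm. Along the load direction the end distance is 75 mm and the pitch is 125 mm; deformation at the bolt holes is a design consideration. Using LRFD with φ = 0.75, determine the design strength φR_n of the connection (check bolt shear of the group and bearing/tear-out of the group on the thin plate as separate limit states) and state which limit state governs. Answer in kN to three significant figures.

3940 kN (bolt shear governs)

Bolt shear: A_b = π·30²/4 = 706.9 mm²; R_n = 372 × 706.9 × 10 × 2 / 1000 = 5259 kN → 0.75 × 5259 = 3940 kN.
Bearing (1.2 l_c t F_u ≤ 2.4 d t F_u): upper limit = 2.4·30·20·470 / 1000 = 676.8 kN.
  Edge l_c = 75 − 33/2 = 58.5 → r_n = 659.9 kN; interior l_c = 125 − 33 = 92 → r_n = 676.8 kN.
  R_n,bearing = 2·659.9 + 8·676.8 = 6734 kN → 0.75 × 6734 = 5050 kN.
Bolt shear governs: 3940 kN.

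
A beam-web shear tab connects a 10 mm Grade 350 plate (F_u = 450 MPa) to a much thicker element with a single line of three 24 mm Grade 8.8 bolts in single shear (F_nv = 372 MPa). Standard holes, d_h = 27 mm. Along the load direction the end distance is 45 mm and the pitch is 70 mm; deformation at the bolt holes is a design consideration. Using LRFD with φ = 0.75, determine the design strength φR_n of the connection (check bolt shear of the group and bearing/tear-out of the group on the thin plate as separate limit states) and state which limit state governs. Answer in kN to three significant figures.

379 kN (bolt shear governs)

Bolt shear: A_b = π·24²/4 = 452.4 mm²; R_n = 372 × 452.4 × 3 × 1 / 1000 = 504.9 kN → 0.75 × 504.9 = 379 kN.
Bearing (1.2 l_c t F_u ≤ 2.4 d t F_u): upper limit = 2.4·24·10·450 / 1000 = 259.2 kN.
  Edge l_c = 45 − 27/2 = 31.5 → r_n = 170.1 kN; interior l_c = 70 − 27 = 43 → r_n = 232.2 kN.
  R_n,bearing = 1·170.1 + 2·232.2 = 634.5 kN → 0.75 × 634.5 = 476 kN.
Bolt shear governs: 379 kN.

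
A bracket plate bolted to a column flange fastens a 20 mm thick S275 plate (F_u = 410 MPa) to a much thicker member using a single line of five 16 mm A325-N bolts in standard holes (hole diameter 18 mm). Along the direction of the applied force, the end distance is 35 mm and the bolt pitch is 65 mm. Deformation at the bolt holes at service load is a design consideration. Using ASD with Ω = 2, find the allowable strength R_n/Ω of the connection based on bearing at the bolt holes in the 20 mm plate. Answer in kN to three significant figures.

758 kN

Per bolt r_n = 1.2 l_c t F_u ≤ 2.4 d t F_u; upper limit = 2.4 × 16 × 20 × 410 / 1000 = 314.9 kN.
Edge bolt: l_c = 35 − 18/2 = 26 mm → 1.2 × 26 × 20 × 410 / 1000 = 255.8 → r_n = 255.8 kN.
Interior bolts: l_c = 65 − 18 = 47 mm → 1.2 × 47 × 20 × 410 / 1000 = 462.5 → r_n = 314.9 kN.
R_n = 1 × 255.8 + 4 × 314.9 = 1515 kN.
Allowable strength R_n/Ω = 1515 / 2 = 758 kN.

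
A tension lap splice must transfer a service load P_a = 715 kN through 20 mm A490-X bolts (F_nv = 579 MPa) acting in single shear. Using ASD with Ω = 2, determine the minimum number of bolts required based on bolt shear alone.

8 bolts

A_b = π·20²/4 = 314.2 mm².
Per-bolt allowable strength R_n/Ω = 579 × 314.2 × 1 / 1000 / 2 = 90.95 kN.
n ≥ 715 / 90.95 = 7.862 → use 8 bolts.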